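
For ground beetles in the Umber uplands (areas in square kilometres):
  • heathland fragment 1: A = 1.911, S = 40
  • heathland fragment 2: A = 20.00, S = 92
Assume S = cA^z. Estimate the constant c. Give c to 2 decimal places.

31.79

z = ln(S₂/S₁) / ln(A₂/A₁) = ln(92/40) / ln(20/1.911) = 0.8329 / 2.3481 = 0.3547
c = S₁ / A₁^z = 40 / 1.911^0.3547 = 40 / 1.258 = 31.79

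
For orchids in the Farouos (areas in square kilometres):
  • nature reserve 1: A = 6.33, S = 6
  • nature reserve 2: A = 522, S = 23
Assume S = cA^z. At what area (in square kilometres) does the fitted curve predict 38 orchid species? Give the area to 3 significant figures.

2710 square kilometres

z = ln(23/6) / ln(522/6.33) = 1.3437 / 4.4124 = 0.3045
c = 6 / 6.33^0.3045 = 6 / 1.754 = 3.421
A = (38/3.421)^(1/0.3045) ⇒ ln A = ln(11.11)/0.3045 = 7.9064
A = e^7.9064 ≈ 2715 square kilometres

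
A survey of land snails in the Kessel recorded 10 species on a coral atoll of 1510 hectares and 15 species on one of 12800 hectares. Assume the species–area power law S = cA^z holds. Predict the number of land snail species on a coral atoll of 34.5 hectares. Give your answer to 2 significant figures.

4.9

z = ln(15/10) / ln(12800/1510) = 0.4055 / 2.1373 = 0.1897
c = 10 / 1510^0.1897 = 10 / 4.009 = 2.494
S₃ = 2.494 × 34.5^0.1897 = 2.494 × 1.958 ≈ 4.883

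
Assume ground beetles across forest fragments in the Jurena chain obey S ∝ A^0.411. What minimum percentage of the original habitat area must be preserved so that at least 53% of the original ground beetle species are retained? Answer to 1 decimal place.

Need (A_new/A_old)^0.411 = 0.53, so A_new/A_old = 0.53^(1/0.411) = 0.53^2.433
ln(A_new/A_old) = ln 0.53 / 0.411 = -0.6349 / 0.411 = -1.5447
A_new/A_old = e^-1.5447 ≈ 0.2134

21.3%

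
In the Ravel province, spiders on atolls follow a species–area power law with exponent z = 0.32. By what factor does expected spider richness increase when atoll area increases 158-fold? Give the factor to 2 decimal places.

5.05

S₂/S₁ = (A₂/A₁)^z = 158^0.32
ln(S₂/S₁) = 0.32 × ln 158 = 0.32 × 5.0626 = 1.6200
S₂/S₁ = e^1.6200 ≈ 5.053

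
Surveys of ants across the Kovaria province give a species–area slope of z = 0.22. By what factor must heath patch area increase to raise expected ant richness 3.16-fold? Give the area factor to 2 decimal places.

186.77

(A₂/A₁)^0.22 = 3.16, so A₂/A₁ = 3.16^(1/0.22) = 3.16^4.545
ln(A₂/A₁) = ln 3.16 / 0.22 = 1.1506 / 0.22 = 5.2299
A₂/A₁ = e^5.2299 ≈ 186.8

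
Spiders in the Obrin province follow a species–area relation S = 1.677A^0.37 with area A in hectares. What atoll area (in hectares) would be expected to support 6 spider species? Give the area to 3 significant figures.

31.4 hectares

6 = 1.677 × A^0.37  ⇒  A^0.37 = 6/1.677 = 3.578
ln A = ln(3.578) / 0.37 = 1.2748 / 0.37 = 3.4453
A = e^3.4453 ≈ 31.35 hectares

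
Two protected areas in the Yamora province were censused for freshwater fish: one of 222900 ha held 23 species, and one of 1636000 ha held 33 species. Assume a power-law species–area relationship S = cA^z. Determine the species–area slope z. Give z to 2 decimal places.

0.18

Taking logs: ln S = ln c + z ln A, so z = (ln S₂ − ln S₁)/(ln A₂ − ln A₁).
z = ln(33/23) / ln(1636000/222900) = ln(1.435) / ln(7.34) = 0.3610 / 1.9933 = 0.1811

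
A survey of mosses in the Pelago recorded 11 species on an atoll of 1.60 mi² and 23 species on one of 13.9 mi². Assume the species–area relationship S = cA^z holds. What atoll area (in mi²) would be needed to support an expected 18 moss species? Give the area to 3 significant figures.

6.78 mi²

z = ln(23/11) / ln(13.9/1.6) = 0.7376 / 2.1619 = 0.3412
c = 11 / 1.6^0.3412 = 11 / 1.174 = 9.37
A = (18/9.37)^(1/0.3412) ⇒ ln A = ln(1.921)/0.3412 = 1.9134
A = e^1.9134 ≈ 6.776 mi²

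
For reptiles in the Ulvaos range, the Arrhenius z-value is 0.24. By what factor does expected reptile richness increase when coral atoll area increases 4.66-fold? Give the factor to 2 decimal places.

1.45

S₂/S₁ = (A₂/A₁)^z = 4.66^0.24
ln(S₂/S₁) = 0.24 × ln 4.66 = 0.24 × 1.5390 = 0.3694
S₂/S₁ = e^0.3694 ≈ 1.447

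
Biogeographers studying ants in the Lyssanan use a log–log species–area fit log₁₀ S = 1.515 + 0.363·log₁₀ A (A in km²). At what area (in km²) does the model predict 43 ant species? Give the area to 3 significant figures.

2.12 km²

43 = 32.73 × A^0.363  ⇒  A^0.363 = 43/32.73 = 1.314
ln A = ln(1.314) / 0.363 = 0.2728 / 0.363 = 0.7515
A = e^0.7515 ≈ 2.12 km²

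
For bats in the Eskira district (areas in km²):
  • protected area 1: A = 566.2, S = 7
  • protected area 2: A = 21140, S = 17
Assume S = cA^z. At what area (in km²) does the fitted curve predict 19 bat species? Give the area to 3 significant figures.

33300 km²

z = ln(17/7) / ln(21140/566.2) = 0.8873 / 3.6200 = 0.2451
c = 7 / 566.2^0.2451 = 7 / 4.729 = 1.48
A = (19/1.48)^(1/0.2451) ⇒ ln A = ln(12.84)/0.2451 = 10.4127
A = e^10.4127 ≈ 33279 km²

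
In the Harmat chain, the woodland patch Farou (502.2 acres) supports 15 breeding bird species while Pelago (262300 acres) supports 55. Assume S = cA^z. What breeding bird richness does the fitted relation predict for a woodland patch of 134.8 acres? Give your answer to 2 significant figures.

11

z = ln(55/15) / ln(262300/502.2) = 1.2993 / 6.2582 = 0.2076
c = 15 / 502.2^0.2076 = 15 / 3.637 = 4.124
S₃ = 4.124 × 134.8^0.2076 = 4.124 × 2.768 ≈ 11.42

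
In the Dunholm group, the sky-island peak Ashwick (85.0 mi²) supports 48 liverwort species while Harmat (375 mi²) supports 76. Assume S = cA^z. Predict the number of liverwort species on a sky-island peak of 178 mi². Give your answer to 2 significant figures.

60

z = ln(76/48) / ln(375/85) = 0.4595 / 1.4843 = 0.3096
c = 48 / 85^0.3096 = 48 / 3.957 = 12.13
S₃ = 12.13 × 178^0.3096 = 12.13 × 4.974 ≈ 60.34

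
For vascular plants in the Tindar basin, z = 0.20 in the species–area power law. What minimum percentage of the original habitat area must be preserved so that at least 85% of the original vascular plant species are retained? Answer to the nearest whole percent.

44%

Need (A_new/A_old)^0.2 = 0.85, so A_new/A_old = 0.85^(1/0.2) = 0.85^5
ln(A_new/A_old) = ln 0.85 / 0.2 = -0.1625 / 0.2 = -0.8126
A_new/A_old = e^-0.8126 ≈ 0.4437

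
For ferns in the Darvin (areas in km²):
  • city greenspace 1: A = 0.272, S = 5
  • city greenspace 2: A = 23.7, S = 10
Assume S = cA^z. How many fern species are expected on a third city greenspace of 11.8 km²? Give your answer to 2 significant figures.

9.0

z = ln(10/5) / ln(23.7/0.272) = 0.6931 / 4.4674 = 0.1552
c = 5 / 0.272^0.1552 = 5 / 0.8171 = 6.119
S₃ = 6.119 × 11.8^0.1552 = 6.119 × 1.467 ≈ 8.974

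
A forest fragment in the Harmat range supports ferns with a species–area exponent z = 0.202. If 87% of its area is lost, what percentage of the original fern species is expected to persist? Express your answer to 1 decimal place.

S_new/S_old = (A_new/A_old)^z = 0.13^0.202
= exp(0.202 × ln 0.13) = exp(0.202 × -2.0402) = exp(-0.4121) ≈ 0.6622

66.2%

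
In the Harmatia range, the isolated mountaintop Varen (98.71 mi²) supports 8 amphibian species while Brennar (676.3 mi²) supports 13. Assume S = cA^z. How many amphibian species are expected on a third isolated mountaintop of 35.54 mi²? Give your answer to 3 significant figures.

6.18

z = ln(13/8) / ln(676.3/98.71) = 0.4855 / 1.9245 = 0.2523
c = 8 / 98.71^0.2523 = 8 / 3.185 = 2.512
S₃ = 2.512 × 35.54^0.2523 = 2.512 × 2.462 ≈ 6.183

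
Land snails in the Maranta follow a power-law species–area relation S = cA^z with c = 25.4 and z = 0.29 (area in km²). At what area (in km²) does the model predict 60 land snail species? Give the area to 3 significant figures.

60 = 25.4 × A^0.29  ⇒  A^0.29 = 60/25.4 = 2.362
ln A = ln(2.362) / 0.29 = 0.8596 / 0.29 = 2.9641
A = e^2.9641 ≈ 19.38 km²

19.4 km²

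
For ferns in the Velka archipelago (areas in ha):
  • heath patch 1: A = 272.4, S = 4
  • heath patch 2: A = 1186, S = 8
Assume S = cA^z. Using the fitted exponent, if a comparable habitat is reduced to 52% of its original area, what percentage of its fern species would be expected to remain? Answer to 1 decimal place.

z = ln(8/4) / ln(1186/272.4) = 0.6931 / 1.4711 = 0.4712
S_new/S_old = (A_new/A_old)^z = 0.52^0.4712 = exp(0.4712 × -0.6539) = 0.7348

73.5%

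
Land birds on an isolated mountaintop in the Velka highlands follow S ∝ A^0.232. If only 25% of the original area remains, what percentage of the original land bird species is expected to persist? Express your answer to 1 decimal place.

S_new/S_old = (A_new/A_old)^z = 0.25^0.232
= exp(0.232 × ln 0.25) = exp(0.232 × -1.3863) = exp(-0.3216) ≈ 0.725

72.5%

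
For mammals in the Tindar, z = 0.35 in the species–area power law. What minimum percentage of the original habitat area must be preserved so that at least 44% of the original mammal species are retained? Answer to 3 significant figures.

Need (A_new/A_old)^0.35 = 0.44, so A_new/A_old = 0.44^(1/0.35) = 0.44^2.857
ln(A_new/A_old) = ln 0.44 / 0.35 = -0.8210 / 0.35 = -2.3457
A_new/A_old = e^-2.3457 ≈ 0.09578

9.58%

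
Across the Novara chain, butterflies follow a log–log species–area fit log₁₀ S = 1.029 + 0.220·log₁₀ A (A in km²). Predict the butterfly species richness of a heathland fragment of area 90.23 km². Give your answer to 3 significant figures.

S = 10.69 × 90.23^0.22 = 10.69 × 2.693 ≈ 28.79

28.8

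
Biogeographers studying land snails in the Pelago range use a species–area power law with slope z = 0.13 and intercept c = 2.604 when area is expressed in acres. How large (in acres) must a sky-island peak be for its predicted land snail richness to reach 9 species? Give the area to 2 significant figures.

14000 acres

9 = 2.604 × A^0.13  ⇒  A^0.13 = 9/2.604 = 3.456
ln A = ln(3.456) / 0.13 = 1.2402 / 0.13 = 9.5398
A = e^9.5398 ≈ 13902 acres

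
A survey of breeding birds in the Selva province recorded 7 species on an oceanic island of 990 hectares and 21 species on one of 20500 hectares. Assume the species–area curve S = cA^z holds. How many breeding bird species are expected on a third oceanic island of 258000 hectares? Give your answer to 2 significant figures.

z = ln(21/7) / ln(20500/990) = 1.0986 / 3.0305 = 0.3625
c = 7 / 990^0.3625 = 7 / 12.19 = 0.5743
S₃ = 0.5743 × 258000^0.3625 = 0.5743 × 91.59 ≈ 52.59

53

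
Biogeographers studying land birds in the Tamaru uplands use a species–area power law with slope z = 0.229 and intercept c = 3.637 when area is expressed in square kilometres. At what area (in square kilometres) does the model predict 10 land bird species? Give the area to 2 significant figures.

83 square kilometres

10 = 3.637 × A^0.229  ⇒  A^0.229 = 10/3.637 = 2.75
ln A = ln(2.75) / 0.229 = 1.0114 / 0.229 = 4.4167
A = e^4.4167 ≈ 82.82 square kilometres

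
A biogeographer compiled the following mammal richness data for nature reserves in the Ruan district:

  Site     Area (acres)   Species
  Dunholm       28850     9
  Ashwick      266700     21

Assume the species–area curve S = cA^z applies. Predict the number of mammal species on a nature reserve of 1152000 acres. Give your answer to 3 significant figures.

z = ln(21/9) / ln(266700/28850) = 0.8473 / 2.2240 = 0.3810
c = 9 / 28850^0.3810 = 9 / 50.03 = 0.1799
S₃ = 0.1799 × 1152000^0.3810 = 0.1799 × 203.8 ≈ 36.67

36.7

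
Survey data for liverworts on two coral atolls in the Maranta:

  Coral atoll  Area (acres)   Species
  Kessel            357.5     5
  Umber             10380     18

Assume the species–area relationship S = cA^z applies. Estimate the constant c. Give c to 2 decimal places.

0.53

z = ln(S₂/S₁) / ln(A₂/A₁) = ln(18/5) / ln(10380/357.5) = 1.2809 / 3.3685 = 0.3803
c = S₁ / A₁^z = 5 / 357.5^0.3803 = 5 / 9.353 = 0.5346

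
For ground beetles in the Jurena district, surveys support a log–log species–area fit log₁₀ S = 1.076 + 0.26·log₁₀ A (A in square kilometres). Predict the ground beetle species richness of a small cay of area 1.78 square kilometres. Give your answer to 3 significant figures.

13.8

S = 11.91 × 1.78^0.26 = 11.91 × 1.162 ≈ 13.84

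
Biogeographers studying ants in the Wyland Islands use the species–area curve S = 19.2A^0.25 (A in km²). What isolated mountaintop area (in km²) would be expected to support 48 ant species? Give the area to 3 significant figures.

39.1 km²

48 = 19.2 × A^0.25  ⇒  A^0.25 = 48/19.2 = 2.5
ln A = ln(2.5) / 0.25 = 0.9163 / 0.25 = 3.6652
A = e^3.6652 ≈ 39.06 km²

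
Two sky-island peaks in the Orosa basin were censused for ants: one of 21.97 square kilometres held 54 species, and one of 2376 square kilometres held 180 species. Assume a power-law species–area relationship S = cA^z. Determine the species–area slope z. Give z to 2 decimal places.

0.26

Taking logs: ln S = ln c + z ln A, so z = (ln S₂ − ln S₁)/(ln A₂ − ln A₁).
z = ln(180/54) / ln(2376/21.97) = ln(3.333) / ln(108.1) = 1.2040 / 4.6835 = 0.2571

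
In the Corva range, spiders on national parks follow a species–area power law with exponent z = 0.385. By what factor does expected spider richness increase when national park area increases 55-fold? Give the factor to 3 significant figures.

S₂/S₁ = (A₂/A₁)^z = 55^0.385
ln(S₂/S₁) = 0.385 × ln 55 = 0.385 × 4.0073 = 1.5428
S₂/S₁ = e^1.5428 ≈ 4.678

4.68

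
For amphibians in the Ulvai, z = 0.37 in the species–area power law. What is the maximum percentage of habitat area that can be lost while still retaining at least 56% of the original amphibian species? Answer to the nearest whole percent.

79%

Need (A_new/A_old)^0.37 = 0.56, so A_new/A_old = 0.56^(1/0.37) = 0.56^2.703
ln(A_new/A_old) = ln 0.56 / 0.37 = -0.5798 / 0.37 = -1.5671
A_new/A_old = e^-1.5671 ≈ 0.2087
Fraction that can be lost = 1 − 0.2087 = 0.7913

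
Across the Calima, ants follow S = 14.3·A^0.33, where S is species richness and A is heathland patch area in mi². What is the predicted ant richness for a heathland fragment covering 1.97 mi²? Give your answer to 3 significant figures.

S = 14.3 × 1.97^0.33
ln S = ln 14.3 + 0.33 × ln 1.97 = 2.6603 + 0.33 × 0.6780 = 2.8840
S = e^2.8840 ≈ 17.89

17.9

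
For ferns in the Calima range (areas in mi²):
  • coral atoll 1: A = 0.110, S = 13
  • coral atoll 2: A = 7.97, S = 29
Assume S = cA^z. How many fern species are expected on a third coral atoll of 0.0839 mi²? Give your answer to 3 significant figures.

z = ln(29/13) / ln(7.97/0.11) = 0.8023 / 4.2830 = 0.1873
c = 13 / 0.11^0.1873 = 13 / 0.6613 = 19.66
S₃ = 19.66 × 0.0839^0.1873 = 19.66 × 0.6286 ≈ 12.36

12.4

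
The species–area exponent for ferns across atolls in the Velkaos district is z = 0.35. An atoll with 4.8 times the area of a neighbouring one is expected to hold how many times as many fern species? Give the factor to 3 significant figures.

1.73

S₂/S₁ = (A₂/A₁)^z = 4.8^0.35
ln(S₂/S₁) = 0.35 × ln 4.8 = 0.35 × 1.5686 = 0.5490
S₂/S₁ = e^0.5490 ≈ 1.732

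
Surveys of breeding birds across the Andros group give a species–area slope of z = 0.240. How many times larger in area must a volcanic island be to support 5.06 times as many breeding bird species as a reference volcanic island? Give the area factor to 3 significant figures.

859

(A₂/A₁)^0.24 = 5.06, so A₂/A₁ = 5.06^(1/0.24) = 5.06^4.167
ln(A₂/A₁) = ln 5.06 / 0.24 = 1.6214 / 0.24 = 6.7557
A₂/A₁ = e^6.7557 ≈ 858.9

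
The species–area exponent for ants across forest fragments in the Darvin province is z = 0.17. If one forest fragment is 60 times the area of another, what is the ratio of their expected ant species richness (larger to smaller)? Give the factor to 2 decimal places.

S₂/S₁ = (A₂/A₁)^z = 60^0.17
ln(S₂/S₁) = 0.17 × ln 60 = 0.17 × 4.0943 = 0.6960
S₂/S₁ = e^0.6960 ≈ 2.006

2.01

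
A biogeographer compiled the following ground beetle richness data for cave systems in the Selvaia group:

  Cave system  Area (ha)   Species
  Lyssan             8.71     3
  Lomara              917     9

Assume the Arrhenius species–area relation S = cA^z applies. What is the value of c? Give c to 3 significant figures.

1.80

z = ln(S₂/S₁) / ln(A₂/A₁) = ln(9/3) / ln(917/8.71) = 1.0986 / 4.6566 = 0.2359
c = S₁ / A₁^z = 3 / 8.71^0.2359 = 3 / 1.666 = 1.8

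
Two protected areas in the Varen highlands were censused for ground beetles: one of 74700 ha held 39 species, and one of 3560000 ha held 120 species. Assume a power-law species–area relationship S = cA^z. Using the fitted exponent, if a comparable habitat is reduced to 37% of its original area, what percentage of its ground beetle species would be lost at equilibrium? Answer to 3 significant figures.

25.1%

z = ln(120/39) / ln(3560000/74700) = 1.1239 / 3.8640 = 0.2909
S_new/S_old = (A_new/A_old)^z = 0.37^0.2909 = exp(0.2909 × -0.9943) = 0.7489
Fraction lost = 1 − 0.7489 = 0.2511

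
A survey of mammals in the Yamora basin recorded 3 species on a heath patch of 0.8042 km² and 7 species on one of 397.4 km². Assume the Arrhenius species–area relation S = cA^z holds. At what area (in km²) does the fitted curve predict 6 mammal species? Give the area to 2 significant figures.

z = ln(7/3) / ln(397.4/0.8042) = 0.8473 / 6.2029 = 0.1366
c = 3 / 0.8042^0.1366 = 3 / 0.9707 = 3.091
A = (6/3.091)^(1/0.1366) ⇒ ln A = ln(1.941)/0.1366 = 4.8564
A = e^4.8564 ≈ 128.6 km²

130 km²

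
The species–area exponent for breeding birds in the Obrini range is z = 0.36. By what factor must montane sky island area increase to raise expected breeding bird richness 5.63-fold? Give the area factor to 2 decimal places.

121.55

(A₂/A₁)^0.36 = 5.63, so A₂/A₁ = 5.63^(1/0.36) = 5.63^2.778
ln(A₂/A₁) = ln 5.63 / 0.36 = 1.7281 / 0.36 = 4.8003
A₂/A₁ = e^4.8003 ≈ 121.5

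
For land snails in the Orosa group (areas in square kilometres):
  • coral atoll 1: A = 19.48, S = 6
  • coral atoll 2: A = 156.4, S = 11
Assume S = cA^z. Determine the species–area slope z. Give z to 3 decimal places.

Taking logs: ln S = ln c + z ln A, so z = (ln S₂ − ln S₁)/(ln A₂ − ln A₁).
z = ln(11/6) / ln(156.4/19.48) = ln(1.833) / ln(8.029) = 0.6061 / 2.0830 = 0.2910

0.291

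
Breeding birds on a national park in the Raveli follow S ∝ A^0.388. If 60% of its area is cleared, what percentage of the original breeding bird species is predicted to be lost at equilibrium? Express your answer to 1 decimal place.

S_new/S_old = (A_new/A_old)^z = 0.4^0.388
= exp(0.388 × ln 0.4) = exp(0.388 × -0.9163) = exp(-0.3555) ≈ 0.7008
Fraction lost = 1 − 0.7008 = 0.2992

29.9%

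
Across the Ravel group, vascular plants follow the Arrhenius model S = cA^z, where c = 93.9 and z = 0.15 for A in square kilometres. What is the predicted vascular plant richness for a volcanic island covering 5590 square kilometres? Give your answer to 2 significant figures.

S = 93.9 × 5590^0.15
ln S = ln 93.9 + 0.15 × ln 5590 = 4.5422 + 0.15 × 8.6287 = 5.8365
S = e^5.8365 ≈ 342.6

340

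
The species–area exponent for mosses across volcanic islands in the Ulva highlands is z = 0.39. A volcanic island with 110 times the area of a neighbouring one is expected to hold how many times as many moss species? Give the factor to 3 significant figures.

S₂/S₁ = (A₂/A₁)^z = 110^0.39
ln(S₂/S₁) = 0.39 × ln 110 = 0.39 × 4.7005 = 1.8332
S₂/S₁ = e^1.8332 ≈ 6.254

6.25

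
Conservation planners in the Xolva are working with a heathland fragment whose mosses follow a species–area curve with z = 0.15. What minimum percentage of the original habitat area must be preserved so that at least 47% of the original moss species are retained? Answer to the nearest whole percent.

Need (A_new/A_old)^0.15 = 0.47, so A_new/A_old = 0.47^(1/0.15) = 0.47^6.667
ln(A_new/A_old) = ln 0.47 / 0.15 = -0.7550 / 0.15 = -5.0335
A_new/A_old = e^-5.0335 ≈ 0.006516

1%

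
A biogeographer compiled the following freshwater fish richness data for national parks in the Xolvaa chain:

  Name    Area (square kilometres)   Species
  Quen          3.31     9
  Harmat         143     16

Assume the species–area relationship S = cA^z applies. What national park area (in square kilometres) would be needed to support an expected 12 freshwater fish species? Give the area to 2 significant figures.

z = ln(16/9) / ln(143/3.31) = 0.5754 / 3.7659 = 0.1528
c = 9 / 3.31^0.1528 = 9 / 1.201 = 7.496
A = (12/7.496)^(1/0.1528) ⇒ ln A = ln(1.601)/0.1528 = 3.0799
A = e^3.0799 ≈ 21.76 square kilometres

22 square kilometres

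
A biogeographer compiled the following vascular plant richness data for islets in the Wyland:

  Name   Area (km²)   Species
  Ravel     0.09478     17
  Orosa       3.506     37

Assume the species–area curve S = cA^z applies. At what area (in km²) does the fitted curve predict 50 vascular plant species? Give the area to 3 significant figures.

z = ln(37/17) / ln(3.506/0.09478) = 0.7777 / 3.6107 = 0.2154
c = 17 / 0.09478^0.2154 = 17 / 0.602 = 28.24
A = (50/28.24)^(1/0.2154) ⇒ ln A = ln(1.771)/0.2154 = 2.6524
A = e^2.6524 ≈ 14.19 km²

14.2 km²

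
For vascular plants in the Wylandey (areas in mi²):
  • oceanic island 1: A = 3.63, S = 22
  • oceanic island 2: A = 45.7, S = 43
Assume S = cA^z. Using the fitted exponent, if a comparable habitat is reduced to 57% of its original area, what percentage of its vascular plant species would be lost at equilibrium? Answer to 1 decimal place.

13.8%

z = ln(43/22) / ln(45.7/3.63) = 0.6702 / 2.5329 = 0.2646
S_new/S_old = (A_new/A_old)^z = 0.57^0.2646 = exp(0.2646 × -0.5621) = 0.8618
Fraction lost = 1 − 0.8618 = 0.1382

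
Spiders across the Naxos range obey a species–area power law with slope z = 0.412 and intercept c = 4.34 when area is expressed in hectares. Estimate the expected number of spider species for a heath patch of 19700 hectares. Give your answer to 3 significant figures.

S = 4.34 × 19700^0.412
ln S = ln 4.34 + 0.412 × ln 19700 = 1.4679 + 0.412 × 9.8884 = 5.5419
S = e^5.5419 ≈ 255.2

255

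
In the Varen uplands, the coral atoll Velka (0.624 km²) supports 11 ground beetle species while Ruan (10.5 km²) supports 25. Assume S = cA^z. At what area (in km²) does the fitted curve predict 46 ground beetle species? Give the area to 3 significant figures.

z = ln(25/11) / ln(10.5/0.624) = 0.8210 / 2.8230 = 0.2908
c = 11 / 0.624^0.2908 = 11 / 0.8718 = 12.62
A = (46/12.62)^(1/0.2908) ⇒ ln A = ln(3.646)/0.2908 = 4.4481
A = e^4.4481 ≈ 85.46 km²

85.5 km²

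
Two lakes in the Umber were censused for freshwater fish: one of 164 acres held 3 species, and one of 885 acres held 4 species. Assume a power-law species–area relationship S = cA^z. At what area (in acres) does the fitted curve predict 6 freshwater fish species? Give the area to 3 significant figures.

z = ln(4/3) / ln(885/164) = 0.2877 / 1.6857 = 0.1707
c = 3 / 164^0.1707 = 3 / 2.388 = 1.256
A = (6/1.256)^(1/0.1707) ⇒ ln A = ln(4.775)/0.1707 = 9.1615
A = e^9.1615 ≈ 9523 acres

9520 acres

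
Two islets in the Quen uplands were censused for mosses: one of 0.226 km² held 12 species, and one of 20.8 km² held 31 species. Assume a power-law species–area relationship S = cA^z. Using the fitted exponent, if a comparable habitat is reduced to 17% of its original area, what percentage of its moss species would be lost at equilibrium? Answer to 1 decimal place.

31.1%

z = ln(31/12) / ln(20.8/0.226) = 0.9491 / 4.5222 = 0.2099
S_new/S_old = (A_new/A_old)^z = 0.17^0.2099 = exp(0.2099 × -1.7720) = 0.6894
Fraction lost = 1 − 0.6894 = 0.3106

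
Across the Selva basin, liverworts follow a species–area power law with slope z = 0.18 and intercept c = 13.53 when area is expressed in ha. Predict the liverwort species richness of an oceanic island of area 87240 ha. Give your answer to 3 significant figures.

105

S = 13.53 × 87240^0.18
ln S = ln 13.53 + 0.18 × ln 87240 = 2.6049 + 0.18 × 11.3764 = 4.6527
S = e^4.6527 ≈ 104.9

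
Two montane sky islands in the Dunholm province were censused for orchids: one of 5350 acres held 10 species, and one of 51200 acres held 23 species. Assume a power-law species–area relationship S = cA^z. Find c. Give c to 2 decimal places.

0.42

z = ln(S₂/S₁) / ln(A₂/A₁) = ln(23/10) / ln(51200/5350) = 0.8329 / 2.2586 = 0.3688
c = S₁ / A₁^z = 10 / 5350^0.3688 = 10 / 23.71 = 0.4218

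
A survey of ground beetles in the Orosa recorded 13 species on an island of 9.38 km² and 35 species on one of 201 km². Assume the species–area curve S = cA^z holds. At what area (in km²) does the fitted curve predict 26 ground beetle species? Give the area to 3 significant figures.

z = ln(35/13) / ln(201/9.38) = 0.9904 / 3.0647 = 0.3232
c = 13 / 9.38^0.3232 = 13 / 2.061 = 6.306
A = (26/6.306)^(1/0.3232) ⇒ ln A = ln(4.123)/0.3232 = 4.3835
A = e^4.3835 ≈ 80.12 km²

80.1 km²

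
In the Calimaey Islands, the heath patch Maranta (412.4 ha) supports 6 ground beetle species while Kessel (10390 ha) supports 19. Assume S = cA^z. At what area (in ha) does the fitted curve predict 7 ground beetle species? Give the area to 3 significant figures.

z = ln(19/6) / ln(10390/412.4) = 1.1527 / 3.2266 = 0.3572
c = 6 / 412.4^0.3572 = 6 / 8.596 = 0.698
A = (7/0.698)^(1/0.3572) ⇒ ln A = ln(10.03)/0.3572 = 6.4535
A = e^6.4535 ≈ 634.9 ha

635 ha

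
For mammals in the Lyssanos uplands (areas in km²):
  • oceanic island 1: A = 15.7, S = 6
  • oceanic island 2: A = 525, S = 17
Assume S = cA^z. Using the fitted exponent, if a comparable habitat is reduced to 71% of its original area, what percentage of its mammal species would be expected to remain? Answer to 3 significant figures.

z = ln(17/6) / ln(525/15.7) = 1.0415 / 3.5097 = 0.2967
S_new/S_old = (A_new/A_old)^z = 0.71^0.2967 = exp(0.2967 × -0.3425) = 0.9034

90.3%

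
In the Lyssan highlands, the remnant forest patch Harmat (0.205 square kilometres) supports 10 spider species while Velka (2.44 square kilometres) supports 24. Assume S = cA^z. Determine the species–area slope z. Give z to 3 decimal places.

0.353

Taking logs: ln S = ln c + z ln A, so z = (ln S₂ − ln S₁)/(ln A₂ − ln A₁).
z = ln(24/10) / ln(2.44/0.205) = ln(2.4) / ln(11.9) = 0.8755 / 2.4767 = 0.3535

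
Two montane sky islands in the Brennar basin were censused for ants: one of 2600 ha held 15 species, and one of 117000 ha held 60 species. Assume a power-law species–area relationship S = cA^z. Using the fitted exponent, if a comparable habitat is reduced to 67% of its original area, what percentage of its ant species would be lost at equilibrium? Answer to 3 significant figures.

z = ln(60/15) / ln(117000/2600) = 1.3863 / 3.8067 = 0.3642
S_new/S_old = (A_new/A_old)^z = 0.67^0.3642 = exp(0.3642 × -0.4005) = 0.8643
Fraction lost = 1 − 0.8643 = 0.1357

13.6%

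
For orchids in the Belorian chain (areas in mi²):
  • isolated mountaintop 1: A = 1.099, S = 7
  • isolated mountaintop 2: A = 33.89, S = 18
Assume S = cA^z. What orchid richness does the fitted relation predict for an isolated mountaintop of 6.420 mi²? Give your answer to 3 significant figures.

11.4

z = ln(18/7) / ln(33.89/1.099) = 0.9445 / 3.4287 = 0.2755
c = 7 / 1.099^0.2755 = 7 / 1.026 = 6.82
S₃ = 6.82 × 6.42^0.2755 = 6.82 × 1.669 ≈ 11.38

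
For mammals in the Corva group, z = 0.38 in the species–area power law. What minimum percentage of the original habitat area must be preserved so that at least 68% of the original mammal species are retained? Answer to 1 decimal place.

36.2%

Need (A_new/A_old)^0.38 = 0.68, so A_new/A_old = 0.68^(1/0.38) = 0.68^2.632
ln(A_new/A_old) = ln 0.68 / 0.38 = -0.3857 / 0.38 = -1.0149
A_new/A_old = e^-1.0149 ≈ 0.3624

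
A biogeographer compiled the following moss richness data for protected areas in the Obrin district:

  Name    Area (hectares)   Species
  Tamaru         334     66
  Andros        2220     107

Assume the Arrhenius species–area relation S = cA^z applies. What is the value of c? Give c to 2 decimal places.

14.99

z = ln(S₂/S₁) / ln(A₂/A₁) = ln(107/66) / ln(2220/334) = 0.4832 / 1.8941 = 0.2551
c = S₁ / A₁^z = 66 / 334^0.2551 = 66 / 4.403 = 14.99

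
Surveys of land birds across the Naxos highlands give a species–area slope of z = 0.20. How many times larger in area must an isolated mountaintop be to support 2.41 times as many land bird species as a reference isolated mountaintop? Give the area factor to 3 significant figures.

(A₂/A₁)^0.2 = 2.41, so A₂/A₁ = 2.41^(1/0.2) = 2.41^5
ln(A₂/A₁) = ln 2.41 / 0.2 = 0.8796 / 0.2 = 4.3981
A₂/A₁ = e^4.3981 ≈ 81.3

81.3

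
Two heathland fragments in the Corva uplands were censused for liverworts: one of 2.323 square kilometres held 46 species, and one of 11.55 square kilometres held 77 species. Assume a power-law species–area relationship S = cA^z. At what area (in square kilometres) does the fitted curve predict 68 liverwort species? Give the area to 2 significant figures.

7.8 square kilometres

z = ln(77/46) / ln(11.55/2.323) = 0.5152 / 1.6038 = 0.3212
c = 46 / 2.323^0.3212 = 46 / 1.311 = 35.09
A = (68/35.09)^(1/0.3212) ⇒ ln A = ln(1.938)/0.3212 = 2.0597
A = e^2.0597 ≈ 7.844 square kilometres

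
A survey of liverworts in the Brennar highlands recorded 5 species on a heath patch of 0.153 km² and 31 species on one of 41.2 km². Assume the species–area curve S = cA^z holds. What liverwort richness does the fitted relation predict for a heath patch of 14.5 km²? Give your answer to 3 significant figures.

22.1

z = ln(31/5) / ln(41.2/0.153) = 1.8245 / 5.5958 = 0.3261
c = 5 / 0.153^0.3261 = 5 / 0.5422 = 9.222
S₃ = 9.222 × 14.5^0.3261 = 9.222 × 2.392 ≈ 22.05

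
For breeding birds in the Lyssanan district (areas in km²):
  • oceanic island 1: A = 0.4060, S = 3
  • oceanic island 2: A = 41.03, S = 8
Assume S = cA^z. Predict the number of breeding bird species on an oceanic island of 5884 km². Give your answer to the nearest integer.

z = ln(8/3) / ln(41.03/0.406) = 0.9808 / 4.6157 = 0.2125
c = 3 / 0.406^0.2125 = 3 / 0.8257 = 3.633
S₃ = 3.633 × 5884^0.2125 = 3.633 × 6.325 ≈ 22.98

23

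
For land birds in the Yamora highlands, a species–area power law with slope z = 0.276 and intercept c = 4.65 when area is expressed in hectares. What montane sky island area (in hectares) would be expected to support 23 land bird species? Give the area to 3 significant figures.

23 = 4.65 × A^0.276  ⇒  A^0.276 = 23/4.65 = 4.946
ln A = ln(4.946) / 0.276 = 1.5986 / 0.276 = 5.7921
A = e^5.7921 ≈ 327.7 hectares

328 hectares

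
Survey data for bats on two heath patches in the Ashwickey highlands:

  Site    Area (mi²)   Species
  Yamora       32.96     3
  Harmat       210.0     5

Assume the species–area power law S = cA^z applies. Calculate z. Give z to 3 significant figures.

Taking logs: ln S = ln c + z ln A, so z = (ln S₂ − ln S₁)/(ln A₂ − ln A₁).
z = ln(5/3) / ln(210/32.96) = ln(1.667) / ln(6.371) = 0.5108 / 1.8518 = 0.2759

0.276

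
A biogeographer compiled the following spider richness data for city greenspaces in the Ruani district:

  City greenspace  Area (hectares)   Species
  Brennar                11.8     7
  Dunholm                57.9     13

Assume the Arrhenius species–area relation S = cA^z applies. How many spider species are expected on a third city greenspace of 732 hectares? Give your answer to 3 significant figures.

z = ln(13/7) / ln(57.9/11.8) = 0.6190 / 1.5906 = 0.3892
c = 7 / 11.8^0.3892 = 7 / 2.613 = 2.679
S₃ = 2.679 × 732^0.3892 = 2.679 × 13.03 ≈ 34.89

34.9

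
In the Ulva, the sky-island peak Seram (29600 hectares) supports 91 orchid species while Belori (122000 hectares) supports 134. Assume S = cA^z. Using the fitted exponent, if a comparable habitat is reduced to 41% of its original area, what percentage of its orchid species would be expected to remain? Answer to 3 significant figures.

78.4%

z = ln(134/91) / ln(122000/29600) = 0.3870 / 1.4162 = 0.2732
S_new/S_old = (A_new/A_old)^z = 0.41^0.2732 = exp(0.2732 × -0.8916) = 0.7838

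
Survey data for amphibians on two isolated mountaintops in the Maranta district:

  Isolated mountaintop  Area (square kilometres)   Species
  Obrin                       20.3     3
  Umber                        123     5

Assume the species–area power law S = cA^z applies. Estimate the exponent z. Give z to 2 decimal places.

Taking logs: ln S = ln c + z ln A, so z = (ln S₂ − ln S₁)/(ln A₂ − ln A₁).
z = ln(5/3) / ln(123/20.3) = ln(1.667) / ln(6.059) = 0.5108 / 1.8016 = 0.2835

0.28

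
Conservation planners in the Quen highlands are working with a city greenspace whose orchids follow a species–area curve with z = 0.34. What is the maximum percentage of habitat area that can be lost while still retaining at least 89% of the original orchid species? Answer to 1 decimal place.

29.0%

Need (A_new/A_old)^0.34 = 0.89, so A_new/A_old = 0.89^(1/0.34) = 0.89^2.941
ln(A_new/A_old) = ln 0.89 / 0.34 = -0.1165 / 0.34 = -0.3427
A_new/A_old = e^-0.3427 ≈ 0.7098
Fraction that can be lost = 1 − 0.7098 = 0.2902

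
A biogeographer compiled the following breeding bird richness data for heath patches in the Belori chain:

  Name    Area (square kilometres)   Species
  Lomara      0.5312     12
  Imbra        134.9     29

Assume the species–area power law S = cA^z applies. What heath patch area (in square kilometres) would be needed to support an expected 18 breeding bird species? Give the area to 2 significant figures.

z = ln(29/12) / ln(134.9/0.5312) = 0.8824 / 5.5372 = 0.1594
c = 12 / 0.5312^0.1594 = 12 / 0.9041 = 13.27
A = (18/13.27)^(1/0.1594) ⇒ ln A = ln(1.356)/0.1594 = 1.9117
A = e^1.9117 ≈ 6.765 square kilometres

6.8 square kilometres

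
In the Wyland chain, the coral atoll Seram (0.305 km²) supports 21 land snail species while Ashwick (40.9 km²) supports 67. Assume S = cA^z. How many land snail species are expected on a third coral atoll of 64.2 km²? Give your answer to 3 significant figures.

74.6

z = ln(67/21) / ln(40.9/0.305) = 1.1602 / 4.8986 = 0.2368
c = 21 / 0.305^0.2368 = 21 / 0.7549 = 27.82
S₃ = 27.82 × 64.2^0.2368 = 27.82 × 2.68 ≈ 74.55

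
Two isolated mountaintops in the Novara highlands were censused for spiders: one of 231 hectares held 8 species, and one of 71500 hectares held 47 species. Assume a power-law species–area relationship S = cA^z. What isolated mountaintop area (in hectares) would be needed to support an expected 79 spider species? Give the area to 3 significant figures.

384000 hectares

z = ln(47/8) / ln(71500/231) = 1.7707 / 5.7350 = 0.3088
c = 8 / 231^0.3088 = 8 / 5.367 = 1.49
A = (79/1.49)^(1/0.3088) ⇒ ln A = ln(53)/0.3088 = 12.8594
A = e^12.8594 ≈ 384379 hectares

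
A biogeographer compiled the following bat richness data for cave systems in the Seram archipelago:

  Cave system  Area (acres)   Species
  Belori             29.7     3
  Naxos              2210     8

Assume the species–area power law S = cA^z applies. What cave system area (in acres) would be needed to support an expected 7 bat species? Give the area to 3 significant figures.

1230 acres

z = ln(8/3) / ln(2210/29.7) = 0.9808 / 4.3096 = 0.2276
c = 3 / 29.7^0.2276 = 3 / 2.164 = 1.387
A = (7/1.387)^(1/0.2276) ⇒ ln A = ln(5.049)/0.2276 = 7.1140
A = e^7.1140 ≈ 1229 acres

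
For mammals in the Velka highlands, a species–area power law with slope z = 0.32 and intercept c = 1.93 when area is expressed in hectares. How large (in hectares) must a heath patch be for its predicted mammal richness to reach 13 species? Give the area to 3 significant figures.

388 hectares

13 = 1.93 × A^0.32  ⇒  A^0.32 = 13/1.93 = 6.736
ln A = ln(6.736) / 0.32 = 1.9074 / 0.32 = 5.9607
A = e^5.9607 ≈ 387.9 hectares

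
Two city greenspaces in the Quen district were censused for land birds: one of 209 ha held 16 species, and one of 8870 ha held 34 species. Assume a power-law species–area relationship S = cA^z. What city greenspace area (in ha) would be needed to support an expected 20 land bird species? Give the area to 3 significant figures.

z = ln(34/16) / ln(8870/209) = 0.7538 / 3.7481 = 0.2011
c = 16 / 209^0.2011 = 16 / 2.928 = 5.464
A = (20/5.464)^(1/0.2011) ⇒ ln A = ln(3.66)/0.2011 = 6.4519
A = e^6.4519 ≈ 633.9 ha

634 ha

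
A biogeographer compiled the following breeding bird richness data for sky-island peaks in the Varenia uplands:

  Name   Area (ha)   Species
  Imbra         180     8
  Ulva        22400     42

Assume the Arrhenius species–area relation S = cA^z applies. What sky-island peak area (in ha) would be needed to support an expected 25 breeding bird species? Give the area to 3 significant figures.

z = ln(42/8) / ln(22400/180) = 1.6582 / 4.8239 = 0.3438
c = 8 / 180^0.3438 = 8 / 5.96 = 1.342
A = (25/1.342)^(1/0.3438) ⇒ ln A = ln(18.63)/0.3438 = 8.5076
A = e^8.5076 ≈ 4952 ha

4950 ha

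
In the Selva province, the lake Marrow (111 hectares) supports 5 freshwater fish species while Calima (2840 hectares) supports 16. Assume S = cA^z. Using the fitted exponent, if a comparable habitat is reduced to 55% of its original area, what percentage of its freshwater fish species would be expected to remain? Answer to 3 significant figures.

80.7%

z = ln(16/5) / ln(2840/111) = 1.1632 / 3.2420 = 0.3588
S_new/S_old = (A_new/A_old)^z = 0.55^0.3588 = exp(0.3588 × -0.5978) = 0.807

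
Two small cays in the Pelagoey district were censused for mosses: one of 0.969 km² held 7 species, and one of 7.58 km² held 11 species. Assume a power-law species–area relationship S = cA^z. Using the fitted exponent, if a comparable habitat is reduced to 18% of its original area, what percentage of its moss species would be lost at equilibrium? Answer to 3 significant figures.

31.4%

z = ln(11/7) / ln(7.58/0.969) = 0.4520 / 2.0570 = 0.2197
S_new/S_old = (A_new/A_old)^z = 0.18^0.2197 = exp(0.2197 × -1.7148) = 0.6861
Fraction lost = 1 − 0.6861 = 0.3139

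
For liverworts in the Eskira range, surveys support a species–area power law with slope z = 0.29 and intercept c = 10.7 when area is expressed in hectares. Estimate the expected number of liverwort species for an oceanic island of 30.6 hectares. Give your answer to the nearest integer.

29

S = 10.7 × 30.6^0.29
ln S = ln 10.7 + 0.29 × ln 30.6 = 2.3702 + 0.29 × 3.4210 = 3.3623
S = e^3.3623 ≈ 28.86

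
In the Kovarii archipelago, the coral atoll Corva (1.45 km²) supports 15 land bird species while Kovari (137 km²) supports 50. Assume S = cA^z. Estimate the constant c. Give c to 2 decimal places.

z = ln(S₂/S₁) / ln(A₂/A₁) = ln(50/15) / ln(137/1.45) = 1.2040 / 4.5484 = 0.2647
c = S₁ / A₁^z = 15 / 1.45^0.2647 = 15 / 1.103 = 13.59

13.59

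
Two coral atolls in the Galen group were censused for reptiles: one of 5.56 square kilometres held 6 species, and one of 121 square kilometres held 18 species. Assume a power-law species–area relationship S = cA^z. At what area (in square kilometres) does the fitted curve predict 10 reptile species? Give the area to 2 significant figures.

23 square kilometres

z = ln(18/6) / ln(121/5.56) = 1.0986 / 3.0802 = 0.3567
c = 6 / 5.56^0.3567 = 6 / 1.844 = 3.254
A = (10/3.254)^(1/0.3567) ⇒ ln A = ln(3.073)/0.3567 = 3.1478
A = e^3.1478 ≈ 23.28 square kilometres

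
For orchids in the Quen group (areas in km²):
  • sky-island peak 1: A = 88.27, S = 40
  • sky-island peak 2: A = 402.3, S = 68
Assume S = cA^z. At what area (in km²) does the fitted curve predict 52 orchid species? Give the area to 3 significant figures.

187 km²

z = ln(68/40) / ln(402.3/88.27) = 0.5306 / 1.5168 = 0.3498
c = 40 / 88.27^0.3498 = 40 / 4.794 = 8.343
A = (52/8.343)^(1/0.3498) ⇒ ln A = ln(6.232)/0.3498 = 5.2304
A = e^5.2304 ≈ 186.9 km²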